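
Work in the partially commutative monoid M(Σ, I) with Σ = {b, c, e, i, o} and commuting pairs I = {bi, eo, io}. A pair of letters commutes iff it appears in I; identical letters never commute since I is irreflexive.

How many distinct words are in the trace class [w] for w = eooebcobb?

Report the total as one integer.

6

0(e) covers ∅
1(o) covers ∅
2(o) covers 1:o
3(e) covers 0:e
4(b) covers 2:o, 3:e
5(c) covers 4:b
6(o) covers 5:c
7(b) covers 6:o
8(b) covers 7:b
floor of heap: 0:e, 1:o
completions by unplaced set U, small U first (add the entries for U minus each lowest piece of U):
  |U|=1: {8}:1
  |U|=2: {7,8}:1
  |U|=3: {6,7,8}:1
  |U|=4: {5,6,7,8}:1
  |U|=5: {4,5,6,7,8}:1
  |U|=6: {2,4,5,6,7,8}:1  {3,4,5,6,7,8}:1
  |U|=7: {0,3,4,5,6,7,8}:1  {1,2,4,5,6,7,8}:1  {2,3,4,5,6,7,8}:2
  start at 0(e): 3
  start at 1(o): 3
sum over floor = 6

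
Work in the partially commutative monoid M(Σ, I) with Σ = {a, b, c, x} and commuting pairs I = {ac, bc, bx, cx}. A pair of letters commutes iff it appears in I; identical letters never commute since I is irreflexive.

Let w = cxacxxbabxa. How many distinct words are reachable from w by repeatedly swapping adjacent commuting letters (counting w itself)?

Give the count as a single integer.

330

0(c) covers ∅
1(x) covers ∅
2(a) covers 1:x
3(c) covers 0:c
4(x) covers 2:a
5(x) covers 4:x
6(b) covers 2:a
7(a) covers 5:x, 6:b
8(b) covers 7:a
9(x) covers 7:a
10(a) covers 8:b, 9:x
floor of heap: 0:c, 1:x
completions by unplaced set U, small U first (add the entries for U minus each lowest piece of U):
  |U|=1: {3}:1  {10}:1
  |U|=2: {0,3}:1  {3,10}:2  {8,10}:1  {9,10}:1
  |U|=3: {0,3,10}:3  {3,8,10}:3  {3,9,10}:3  {8,9,10}:2
  |U|=4: {0,3,8,10}:6  {0,3,9,10}:6  {3,8,9,10}:8  {7,8,9,10}:2
  |U|=5: {0,3,8,9,10}:20  {3,7,8,9,10}:10  {5,7,8,9,10}:2  {6,7,8,9,10}:2
  |U|=6: {0,3,7,8,9,10}:30  {3,5,7,8,9,10}:12  {3,6,7,8,9,10}:12  {4,5,7,8,9,10}:2  {5,6,7,8,9,10}:4
  |U|=7: {0,3,5,7,8,9,10}:42  {0,3,6,7,8,9,10}:42  {3,4,5,7,8,9,10}:14  {3,5,6,7,8,9,10}:28  {4,5,6,7,8,9,10}:6
  |U|=8: {0,3,4,5,7,8,9,10}:56  {0,3,5,6,7,8,9,10}:112  {2,4,5,6,7,8,9,10}:6  {3,4,5,6,7,8,9,10}:48
  |U|=9: {0,3,4,5,6,7,8,9,10}:216  {1,2,4,5,6,7,8,9,10}:6  {2,3,4,5,6,7,8,9,10}:54
  start at 0(c): 60
  start at 1(x): 270
sum over floor = 330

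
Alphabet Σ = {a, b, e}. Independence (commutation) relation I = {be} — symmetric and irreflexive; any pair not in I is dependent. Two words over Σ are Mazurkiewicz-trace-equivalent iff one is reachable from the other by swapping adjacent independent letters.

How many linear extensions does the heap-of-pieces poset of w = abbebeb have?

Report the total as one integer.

15

0(a) covers ∅
1(b) covers 0:a
2(b) covers 1:b
3(e) covers 0:a
4(b) covers 2:b
5(e) covers 3:e
6(b) covers 4:b
floor of heap: 0:a
completions by unplaced set U, small U first (add the entries for U minus each lowest piece of U):
  |U|=1: {5}:1  {6}:1
  |U|=2: {3,5}:1  {4,6}:1  {5,6}:2
  |U|=3: {2,4,6}:1  {3,5,6}:3  {4,5,6}:3
  |U|=4: {1,2,4,6}:1  {2,4,5,6}:4  {3,4,5,6}:6
  |U|=5: {1,2,4,5,6}:5  {2,3,4,5,6}:10
  start at 0(a): 15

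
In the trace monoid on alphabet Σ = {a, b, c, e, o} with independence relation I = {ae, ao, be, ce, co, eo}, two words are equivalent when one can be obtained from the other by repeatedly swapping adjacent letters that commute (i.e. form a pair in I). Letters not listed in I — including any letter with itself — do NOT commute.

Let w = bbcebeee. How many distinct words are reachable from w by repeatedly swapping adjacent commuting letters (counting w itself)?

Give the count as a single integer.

0(b) covers ∅
1(b) covers 0:b
2(c) covers 1:b
3(e) covers ∅
4(b) covers 2:c
5(e) covers 3:e
6(e) covers 5:e
7(e) covers 6:e
floor of heap: 0:b, 3:e
completions by unplaced set U, small U first (add the entries for U minus each lowest piece of U):
  |U|=1: {4}:1  {7}:1
  |U|=2: {2,4}:1  {4,7}:2  {6,7}:1
  |U|=3: {1,2,4}:1  {2,4,7}:3  {4,6,7}:3  {5,6,7}:1
  |U|=4: {0,1,2,4}:1  {1,2,4,7}:4  {2,4,6,7}:6  {3,5,6,7}:1  {4,5,6,7}:4
  |U|=5: {0,1,2,4,7}:5  {1,2,4,6,7}:10  {2,4,5,6,7}:10  {3,4,5,6,7}:5
  |U|=6: {0,1,2,4,6,7}:15  {1,2,4,5,6,7}:20  {2,3,4,5,6,7}:15
  start at 0(b): 35
  start at 3(e): 35
sum over floor = 70

70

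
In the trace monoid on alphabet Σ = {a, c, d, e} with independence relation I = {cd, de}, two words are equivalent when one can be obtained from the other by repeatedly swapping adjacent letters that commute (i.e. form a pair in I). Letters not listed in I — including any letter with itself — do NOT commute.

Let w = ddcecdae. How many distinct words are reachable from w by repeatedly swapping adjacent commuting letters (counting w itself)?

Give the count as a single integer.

20

#0=d has no predecessor
#1=d depends on [0:d]
#2=c has no predecessor
#3=e depends on [2:c]
#4=c depends on [3:e]
#5=d depends on [1:d]
#6=a depends on [4:c, 5:d]
#7=e depends on [6:a]
sources: [0:d, 2:c]
N(rest) = Σ N(rest − s) over sources s of rest; N(one piece) = 1:
  size 1 → [7]=1
  size 2 → [6,7]=1
  size 3 → [4,6,7]=1  [5,6,7]=1
  size 4 → [1,5,6,7]=1  [3,4,6,7]=1  [4,5,6,7]=2
  size 5 → [0,1,5,6,7]=1  [1,4,5,6,7]=3  [2,3,4,6,7]=1  [3,4,5,6,7]=3
  size 6 → [0,1,4,5,6,7]=4  [1,3,4,5,6,7]=6  [2,3,4,5,6,7]=4
  first=0(d) contributes 10
  first=2(c) contributes 10
|[w]| = 20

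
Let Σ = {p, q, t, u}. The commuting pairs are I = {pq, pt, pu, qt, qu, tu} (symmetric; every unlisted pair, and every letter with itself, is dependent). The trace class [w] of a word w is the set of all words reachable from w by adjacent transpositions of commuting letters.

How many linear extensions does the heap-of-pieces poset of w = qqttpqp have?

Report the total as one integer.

210

piece 0:q — minimal
piece 1:q rests on {0:q}
piece 2:t — minimal
piece 3:t rests on {2:t}
piece 4:p — minimal
piece 5:q rests on {1:q}
piece 6:p rests on {4:p}
minimal pieces: {0:q, 2:t, 4:p}
ways to finish when only these pieces remain (= sum over removing one remaining piece with nothing left below it):
  1 left: {3}→1  {5}→1  {6}→1
  2 left: {1,5}→1  {2,3}→1  {3,5}→2  {3,6}→2  {4,6}→1  {5,6}→2
  3 left: {0,1,5}→1  {1,3,5}→3  {1,5,6}→3  {2,3,5}→3  {2,3,6}→3  {3,4,6}→3  {3,5,6}→6  {4,5,6}→3
  4 left: {0,1,3,5}→4  {0,1,5,6}→4  {1,2,3,5}→6  {1,3,5,6}→12  {1,4,5,6}→6  {2,3,4,6}→6  {2,3,5,6}→12  {3,4,5,6}→12
  5 left: {0,1,2,3,5}→10  {0,1,3,5,6}→20  {0,1,4,5,6}→10  {1,2,3,5,6}→30  {1,3,4,5,6}→30  {2,3,4,5,6}→30
  placing 0:q first → 90 extensions
  placing 2:t first → 60 extensions
  placing 4:p first → 60 extensions
total linear extensions = 210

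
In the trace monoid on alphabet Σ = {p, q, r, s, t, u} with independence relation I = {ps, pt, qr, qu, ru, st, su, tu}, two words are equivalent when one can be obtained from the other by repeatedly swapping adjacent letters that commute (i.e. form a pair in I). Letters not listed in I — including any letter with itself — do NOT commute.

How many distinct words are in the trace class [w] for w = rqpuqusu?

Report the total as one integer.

drop 0:r onto floor
drop 1:q onto floor
drop 2:p onto {0:r, 1:q}
drop 3:u onto {2:p}
drop 4:q onto {2:p}
drop 5:u onto {3:u}
drop 6:s onto {4:q}
drop 7:u onto {5:u}
ground layer = {0:r, 1:q}
drop-orders for the pieces not yet dropped (sum over which currently-grounded one goes next):
  1 to go: {6} 1  {7} 1
  2 to go: {4,6} 1  {5,7} 1  {6,7} 2
  3 to go: {3,5,7} 1  {4,6,7} 3  {5,6,7} 3
  4 to go: {3,5,6,7} 4  {4,5,6,7} 6
  5 to go: {3,4,5,6,7} 10
  6 to go: {2,3,4,5,6,7} 10
  if 0:r drops first: 10 orders
  if 1:q drops first: 10 orders
heap linearizations: 20

20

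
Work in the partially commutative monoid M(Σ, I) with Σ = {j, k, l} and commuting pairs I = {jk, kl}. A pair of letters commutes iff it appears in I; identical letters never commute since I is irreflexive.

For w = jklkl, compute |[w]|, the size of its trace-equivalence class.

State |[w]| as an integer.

10

drop 0:j onto floor
drop 1:k onto floor
drop 2:l onto {0:j}
drop 3:k onto {1:k}
drop 4:l onto {2:l}
ground layer = {0:j, 1:k}
drop-orders for the pieces not yet dropped (sum over which currently-grounded one goes next):
  1 to go: {3} 1  {4} 1
  2 to go: {1,3} 1  {2,4} 1  {3,4} 2
  3 to go: {0,2,4} 1  {1,3,4} 3  {2,3,4} 3
  if 0:j drops first: 6 orders
  if 1:k drops first: 4 orders
heap linearizations: 10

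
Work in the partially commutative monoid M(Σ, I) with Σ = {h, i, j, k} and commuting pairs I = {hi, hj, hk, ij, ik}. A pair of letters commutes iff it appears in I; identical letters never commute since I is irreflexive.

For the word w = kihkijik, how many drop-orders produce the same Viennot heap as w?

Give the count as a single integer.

280

0(k) covers ∅
1(i) covers ∅
2(h) covers ∅
3(k) covers 0:k
4(i) covers 1:i
5(j) covers 3:k
6(i) covers 4:i
7(k) covers 5:j
floor of heap: 0:k, 1:i, 2:h
completions by unplaced set U, small U first (add the entries for U minus each lowest piece of U):
  |U|=1: {2}:1  {6}:1  {7}:1
  |U|=2: {2,6}:2  {2,7}:2  {4,6}:1  {5,7}:1  {6,7}:2
  |U|=3: {1,4,6}:1  {2,4,6}:3  {2,5,7}:3  {2,6,7}:6  {3,5,7}:1  {4,6,7}:3  {5,6,7}:3
  |U|=4: {0,3,5,7}:1  {1,2,4,6}:4  {1,4,6,7}:4  {2,3,5,7}:4  {2,4,6,7}:12  {2,5,6,7}:12  {3,5,6,7}:4  {4,5,6,7}:6
  |U|=5: {0,2,3,5,7}:5  {0,3,5,6,7}:5  {1,2,4,6,7}:20  {1,4,5,6,7}:10  {2,3,5,6,7}:20  {2,4,5,6,7}:30  {3,4,5,6,7}:10
  |U|=6: {0,2,3,5,6,7}:30  {0,3,4,5,6,7}:15  {1,2,4,5,6,7}:60  {1,3,4,5,6,7}:20  {2,3,4,5,6,7}:60
  start at 0(k): 140
  start at 1(i): 105
  start at 2(h): 35
sum over floor = 280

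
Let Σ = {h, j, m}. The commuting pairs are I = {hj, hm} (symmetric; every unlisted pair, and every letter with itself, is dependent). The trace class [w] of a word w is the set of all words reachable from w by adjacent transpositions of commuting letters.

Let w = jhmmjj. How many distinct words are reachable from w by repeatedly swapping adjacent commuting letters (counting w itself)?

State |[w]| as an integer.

piece 0:j — minimal
piece 1:h — minimal
piece 2:m rests on {0:j}
piece 3:m rests on {2:m}
piece 4:j rests on {3:m}
piece 5:j rests on {4:j}
minimal pieces: {0:j, 1:h}
ways to finish when only these pieces remain (= sum over removing one remaining piece with nothing left below it):
  1 left: {1}→1  {5}→1
  2 left: {1,5}→2  {4,5}→1
  3 left: {1,4,5}→3  {3,4,5}→1
  4 left: {1,3,4,5}→4  {2,3,4,5}→1
  placing 0:j first → 5 extensions
  placing 1:h first → 1 extensions
total linear extensions = 6

6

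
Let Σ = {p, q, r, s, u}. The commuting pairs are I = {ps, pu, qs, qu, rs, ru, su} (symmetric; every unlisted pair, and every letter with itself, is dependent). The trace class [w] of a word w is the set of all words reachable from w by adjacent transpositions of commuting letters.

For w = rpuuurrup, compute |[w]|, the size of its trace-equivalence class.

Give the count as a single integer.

126

0(r) covers ∅
1(p) covers 0:r
2(u) covers ∅
3(u) covers 2:u
4(u) covers 3:u
5(r) covers 1:p
6(r) covers 5:r
7(u) covers 4:u
8(p) covers 6:r
floor of heap: 0:r, 2:u
completions by unplaced set U, small U first (add the entries for U minus each lowest piece of U):
  |U|=1: {7}:1  {8}:1
  |U|=2: {4,7}:1  {6,8}:1  {7,8}:2
  |U|=3: {3,4,7}:1  {4,7,8}:3  {5,6,8}:1  {6,7,8}:3
  |U|=4: {1,5,6,8}:1  {2,3,4,7}:1  {3,4,7,8}:4  {4,6,7,8}:6  {5,6,7,8}:4
  |U|=5: {0,1,5,6,8}:1  {1,5,6,7,8}:5  {2,3,4,7,8}:5  {3,4,6,7,8}:10  {4,5,6,7,8}:10
  |U|=6: {0,1,5,6,7,8}:6  {1,4,5,6,7,8}:15  {2,3,4,6,7,8}:15  {3,4,5,6,7,8}:20
  |U|=7: {0,1,4,5,6,7,8}:21  {1,3,4,5,6,7,8}:35  {2,3,4,5,6,7,8}:35
  start at 0(r): 70
  start at 2(u): 56
sum over floor = 126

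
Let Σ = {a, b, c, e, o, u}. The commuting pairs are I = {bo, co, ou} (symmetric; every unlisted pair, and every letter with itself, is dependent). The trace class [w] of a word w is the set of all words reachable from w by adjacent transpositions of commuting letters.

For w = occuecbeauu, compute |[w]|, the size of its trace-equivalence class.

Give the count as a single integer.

4

piece 0:o — minimal
piece 1:c — minimal
piece 2:c rests on {1:c}
piece 3:u rests on {2:c}
piece 4:e rests on {0:o, 3:u}
piece 5:c rests on {4:e}
piece 6:b rests on {5:c}
piece 7:e rests on {6:b}
piece 8:a rests on {7:e}
piece 9:u rests on {8:a}
piece 10:u rests on {9:u}
minimal pieces: {0:o, 1:c}
ways to finish when only these pieces remain (= sum over removing one remaining piece with nothing left below it):
  1 left: {10}→1
  2 left: {9,10}→1
  3 left: {8,9,10}→1
  4 left: {7,8,9,10}→1
  5 left: {6,7,8,9,10}→1
  6 left: {5,6,7,8,9,10}→1
  7 left: {4,5,6,7,8,9,10}→1
  8 left: {0,4,5,6,7,8,9,10}→1  {3,4,5,6,7,8,9,10}→1
  9 left: {0,3,4,5,6,7,8,9,10}→2  {2,3,4,5,6,7,8,9,10}→1
  placing 0:o first → 1 extensions
  placing 1:c first → 3 extensions
total linear extensions = 4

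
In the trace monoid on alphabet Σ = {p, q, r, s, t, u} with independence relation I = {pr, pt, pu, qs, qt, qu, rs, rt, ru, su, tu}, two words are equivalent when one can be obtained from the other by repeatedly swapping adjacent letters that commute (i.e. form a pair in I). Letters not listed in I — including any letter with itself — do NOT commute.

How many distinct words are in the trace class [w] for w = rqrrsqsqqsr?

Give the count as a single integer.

0(r) covers ∅
1(q) covers 0:r
2(r) covers 1:q
3(r) covers 2:r
4(s) covers ∅
5(q) covers 3:r
6(s) covers 4:s
7(q) covers 5:q
8(q) covers 7:q
9(s) covers 6:s
10(r) covers 8:q
floor of heap: 0:r, 4:s
completions by unplaced set U, small U first (add the entries for U minus each lowest piece of U):
  |U|=1: {9}:1  {10}:1
  |U|=2: {6,9}:1  {8,10}:1  {9,10}:2
  |U|=3: {4,6,9}:1  {6,9,10}:3  {7,8,10}:1  {8,9,10}:3
  |U|=4: {4,6,9,10}:4  {5,7,8,10}:1  {6,8,9,10}:6  {7,8,9,10}:4
  |U|=5: {3,5,7,8,10}:1  {4,6,8,9,10}:10  {5,7,8,9,10}:5  {6,7,8,9,10}:10
  |U|=6: {2,3,5,7,8,10}:1  {3,5,7,8,9,10}:6  {4,6,7,8,9,10}:20  {5,6,7,8,9,10}:15
  |U|=7: {1,2,3,5,7,8,10}:1  {2,3,5,7,8,9,10}:7  {3,5,6,7,8,9,10}:21  {4,5,6,7,8,9,10}:35
  |U|=8: {0,1,2,3,5,7,8,10}:1  {1,2,3,5,7,8,9,10}:8  {2,3,5,6,7,8,9,10}:28  {3,4,5,6,7,8,9,10}:56
  |U|=9: {0,1,2,3,5,7,8,9,10}:9  {1,2,3,5,6,7,8,9,10}:36  {2,3,4,5,6,7,8,9,10}:84
  start at 0(r): 120
  start at 4(s): 45
sum over floor = 165

165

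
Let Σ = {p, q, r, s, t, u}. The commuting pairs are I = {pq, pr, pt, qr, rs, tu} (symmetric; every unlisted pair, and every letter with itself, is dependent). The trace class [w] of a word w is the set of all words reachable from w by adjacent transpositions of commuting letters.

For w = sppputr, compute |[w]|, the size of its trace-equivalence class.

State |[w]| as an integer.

drop 0:s onto floor
drop 1:p onto {0:s}
drop 2:p onto {1:p}
drop 3:p onto {2:p}
drop 4:u onto {3:p}
drop 5:t onto {0:s}
drop 6:r onto {4:u, 5:t}
ground layer = {0:s}
drop-orders for the pieces not yet dropped (sum over which currently-grounded one goes next):
  1 to go: {6} 1
  2 to go: {4,6} 1  {5,6} 1
  3 to go: {3,4,6} 1  {4,5,6} 2
  4 to go: {2,3,4,6} 1  {3,4,5,6} 3
  5 to go: {1,2,3,4,6} 1  {2,3,4,5,6} 4
  if 0:s drops first: 5 orders

5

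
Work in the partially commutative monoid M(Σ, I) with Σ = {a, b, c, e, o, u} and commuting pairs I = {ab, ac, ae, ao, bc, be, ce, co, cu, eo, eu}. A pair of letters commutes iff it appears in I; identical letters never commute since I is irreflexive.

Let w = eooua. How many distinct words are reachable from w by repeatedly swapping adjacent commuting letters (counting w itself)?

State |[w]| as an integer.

5

piece 0:e — minimal
piece 1:o — minimal
piece 2:o rests on {1:o}
piece 3:u rests on {2:o}
piece 4:a rests on {3:u}
minimal pieces: {0:e, 1:o}
ways to finish when only these pieces remain (= sum over removing one remaining piece with nothing left below it):
  1 left: {0}→1  {4}→1
  2 left: {0,4}→2  {3,4}→1
  3 left: {0,3,4}→3  {2,3,4}→1
  placing 0:e first → 1 extensions
  placing 1:o first → 4 extensions
total linear extensions = 5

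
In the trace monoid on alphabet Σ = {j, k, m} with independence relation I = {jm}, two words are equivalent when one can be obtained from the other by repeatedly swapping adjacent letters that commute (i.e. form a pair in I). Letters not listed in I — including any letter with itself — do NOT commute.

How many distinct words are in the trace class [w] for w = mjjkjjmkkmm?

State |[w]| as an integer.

#0=m has no predecessor
#1=j has no predecessor
#2=j depends on [1:j]
#3=k depends on [0:m, 2:j]
#4=j depends on [3:k]
#5=j depends on [4:j]
#6=m depends on [3:k]
#7=k depends on [5:j, 6:m]
#8=k depends on [7:k]
#9=m depends on [8:k]
#10=m depends on [9:m]
sources: [0:m, 1:j]
N(rest) = Σ N(rest − s) over sources s of rest; N(one piece) = 1:
  size 1 → [10]=1
  size 2 → [9,10]=1
  size 3 → [8,9,10]=1
  size 4 → [7,8,9,10]=1
  size 5 → [5,7,8,9,10]=1  [6,7,8,9,10]=1
  size 6 → [4,5,7,8,9,10]=1  [5,6,7,8,9,10]=2
  size 7 → [4,5,6,7,8,9,10]=3
  size 8 → [3,4,5,6,7,8,9,10]=3
  size 9 → [0,3,4,5,6,7,8,9,10]=3  [2,3,4,5,6,7,8,9,10]=3
  first=0(m) contributes 3
  first=1(j) contributes 6
|[w]| = 9

9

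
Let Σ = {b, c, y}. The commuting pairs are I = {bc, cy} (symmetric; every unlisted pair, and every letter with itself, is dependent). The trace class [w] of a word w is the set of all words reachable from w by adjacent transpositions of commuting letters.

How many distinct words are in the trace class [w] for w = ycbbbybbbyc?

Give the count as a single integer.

#0=y has no predecessor
#1=c has no predecessor
#2=b depends on [0:y]
#3=b depends on [2:b]
#4=b depends on [3:b]
#5=y depends on [4:b]
#6=b depends on [5:y]
#7=b depends on [6:b]
#8=b depends on [7:b]
#9=y depends on [8:b]
#10=c depends on [1:c]
sources: [0:y, 1:c]
N(rest) = Σ N(rest − s) over sources s of rest; N(one piece) = 1:
  size 1 → [9]=1  [10]=1
  size 2 → [1,10]=1  [8,9]=1  [9,10]=2
  size 3 → [1,9,10]=3  [7,8,9]=1  [8,9,10]=3
  size 4 → [1,8,9,10]=6  [6,7,8,9]=1  [7,8,9,10]=4
  size 5 → [1,7,8,9,10]=10  [5,6,7,8,9]=1  [6,7,8,9,10]=5
  size 6 → [1,6,7,8,9,10]=15  [4,5,6,7,8,9]=1  [5,6,7,8,9,10]=6
  size 7 → [1,5,6,7,8,9,10]=21  [3,4,5,6,7,8,9]=1  [4,5,6,7,8,9,10]=7
  size 8 → [1,4,5,6,7,8,9,10]=28  [2,3,4,5,6,7,8,9]=1  [3,4,5,6,7,8,9,10]=8
  size 9 → [0,2,3,4,5,6,7,8,9]=1  [1,3,4,5,6,7,8,9,10]=36  [2,3,4,5,6,7,8,9,10]=9
  first=0(y) contributes 45
  first=1(c) contributes 10
|[w]| = 55

55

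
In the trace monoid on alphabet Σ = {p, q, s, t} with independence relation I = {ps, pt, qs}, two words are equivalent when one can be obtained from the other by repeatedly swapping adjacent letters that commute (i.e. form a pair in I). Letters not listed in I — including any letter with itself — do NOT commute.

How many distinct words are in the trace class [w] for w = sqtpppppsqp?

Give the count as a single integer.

drop 0:s onto floor
drop 1:q onto floor
drop 2:t onto {0:s, 1:q}
drop 3:p onto {1:q}
drop 4:p onto {3:p}
drop 5:p onto {4:p}
drop 6:p onto {5:p}
drop 7:p onto {6:p}
drop 8:s onto {2:t}
drop 9:q onto {2:t, 7:p}
drop 10:p onto {9:q}
ground layer = {0:s, 1:q}
drop-orders for the pieces not yet dropped (sum over which currently-grounded one goes next):
  1 to go: {8} 1  {10} 1
  2 to go: {8,10} 2  {9,10} 1
  3 to go: {7,9,10} 1  {8,9,10} 3
  4 to go: {2,8,9,10} 3  {6,7,9,10} 1  {7,8,9,10} 4
  5 to go: {0,2,8,9,10} 3  {2,7,8,9,10} 7  {5,6,7,9,10} 1  {6,7,8,9,10} 5
  6 to go: {0,2,7,8,9,10} 10  {2,6,7,8,9,10} 12  {4,5,6,7,9,10} 1  {5,6,7,8,9,10} 6
  7 to go: {0,2,6,7,8,9,10} 22  {2,5,6,7,8,9,10} 18  {3,4,5,6,7,9,10} 1  {4,5,6,7,8,9,10} 7
  8 to go: {0,2,5,6,7,8,9,10} 40  {2,4,5,6,7,8,9,10} 25  {3,4,5,6,7,8,9,10} 8
  9 to go: {0,2,4,5,6,7,8,9,10} 65  {2,3,4,5,6,7,8,9,10} 33
  if 0:s drops first: 33 orders
  if 1:q drops first: 98 orders
heap linearizations: 131

131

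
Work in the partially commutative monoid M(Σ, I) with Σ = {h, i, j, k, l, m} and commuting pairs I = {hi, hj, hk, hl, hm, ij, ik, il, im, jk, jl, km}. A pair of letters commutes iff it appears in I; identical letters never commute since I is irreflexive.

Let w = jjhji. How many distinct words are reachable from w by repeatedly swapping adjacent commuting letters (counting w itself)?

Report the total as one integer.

20

piece 0:j — minimal
piece 1:j rests on {0:j}
piece 2:h — minimal
piece 3:j rests on {1:j}
piece 4:i — minimal
minimal pieces: {0:j, 2:h, 4:i}
ways to finish when only these pieces remain (= sum over removing one remaining piece with nothing left below it):
  1 left: {2}→1  {3}→1  {4}→1
  2 left: {1,3}→1  {2,3}→2  {2,4}→2  {3,4}→2
  3 left: {0,1,3}→1  {1,2,3}→3  {1,3,4}→3  {2,3,4}→6
  placing 0:j first → 12 extensions
  placing 2:h first → 4 extensions
  placing 4:i first → 4 extensions
total linear extensions = 20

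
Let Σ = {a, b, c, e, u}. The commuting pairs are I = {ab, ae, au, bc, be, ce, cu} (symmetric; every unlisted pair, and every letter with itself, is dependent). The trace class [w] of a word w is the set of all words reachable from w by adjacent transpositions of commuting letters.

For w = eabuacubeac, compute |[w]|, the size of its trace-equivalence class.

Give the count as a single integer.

1848

drop 0:e onto floor
drop 1:a onto floor
drop 2:b onto floor
drop 3:u onto {0:e, 2:b}
drop 4:a onto {1:a}
drop 5:c onto {4:a}
drop 6:u onto {3:u}
drop 7:b onto {6:u}
drop 8:e onto {6:u}
drop 9:a onto {5:c}
drop 10:c onto {9:a}
ground layer = {0:e, 1:a, 2:b}
drop-orders for the pieces not yet dropped (sum over which currently-grounded one goes next):
  1 to go: {7} 1  {8} 1  {10} 1
  2 to go: {7,8} 2  {7,10} 2  {8,10} 2  {9,10} 1
  3 to go: {5,9,10} 1  {6,7,8} 2  {7,8,10} 6  {7,9,10} 3  {8,9,10} 3
  4 to go: {3,6,7,8} 2  {4,5,9,10} 1  {5,7,9,10} 4  {5,8,9,10} 4  {6,7,8,10} 8  {7,8,9,10} 12
  5 to go: {0,3,6,7,8} 2  {1,4,5,9,10} 1  {2,3,6,7,8} 2  {3,6,7,8,10} 10  {4,5,7,9,10} 5  {4,5,8,9,10} 5  {5,7,8,9,10} 20  {6,7,8,9,10} 20
  6 to go: {0,2,3,6,7,8} 4  {0,3,6,7,8,10} 12  {1,4,5,7,9,10} 6  {1,4,5,8,9,10} 6  {2,3,6,7,8,10} 12  {3,6,7,8,9,10} 30  {4,5,7,8,9,10} 30  {5,6,7,8,9,10} 40
  7 to go: {0,2,3,6,7,8,10} 28  {0,3,6,7,8,9,10} 42  {1,4,5,7,8,9,10} 42  {2,3,6,7,8,9,10} 42  {3,5,6,7,8,9,10} 70  {4,5,6,7,8,9,10} 70
  8 to go: {0,2,3,6,7,8,9,10} 112  {0,3,5,6,7,8,9,10} 112  {1,4,5,6,7,8,9,10} 112  {2,3,5,6,7,8,9,10} 112  {3,4,5,6,7,8,9,10} 140
  9 to go: {0,2,3,5,6,7,8,9,10} 336  {0,3,4,5,6,7,8,9,10} 252  {1,3,4,5,6,7,8,9,10} 252  {2,3,4,5,6,7,8,9,10} 252
  if 0:e drops first: 504 orders
  if 1:a drops first: 840 orders
  if 2:b drops first: 504 orders
heap linearizations: 1848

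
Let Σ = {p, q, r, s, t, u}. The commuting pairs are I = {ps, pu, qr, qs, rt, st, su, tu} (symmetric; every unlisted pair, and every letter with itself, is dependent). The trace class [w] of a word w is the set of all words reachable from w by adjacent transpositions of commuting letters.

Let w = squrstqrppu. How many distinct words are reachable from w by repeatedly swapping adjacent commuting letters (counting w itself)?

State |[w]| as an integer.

156

piece 0:s — minimal
piece 1:q — minimal
piece 2:u rests on {1:q}
piece 3:r rests on {0:s, 2:u}
piece 4:s rests on {3:r}
piece 5:t rests on {1:q}
piece 6:q rests on {2:u, 5:t}
piece 7:r rests on {4:s}
piece 8:p rests on {6:q, 7:r}
piece 9:p rests on {8:p}
piece 10:u rests on {6:q, 7:r}
minimal pieces: {0:s, 1:q}
ways to finish when only these pieces remain (= sum over removing one remaining piece with nothing left below it):
  1 left: {9}→1  {10}→1
  2 left: {8,9}→1  {9,10}→2
  3 left: {8,9,10}→3
  4 left: {6,8,9,10}→3  {7,8,9,10}→3
  5 left: {4,7,8,9,10}→3  {5,6,8,9,10}→3  {6,7,8,9,10}→6
  6 left: {3,4,7,8,9,10}→3  {4,6,7,8,9,10}→9  {5,6,7,8,9,10}→9
  7 left: {0,3,4,7,8,9,10}→3  {3,4,6,7,8,9,10}→12  {4,5,6,7,8,9,10}→18
  8 left: {0,3,4,6,7,8,9,10}→15  {2,3,4,6,7,8,9,10}→12  {3,4,5,6,7,8,9,10}→30
  9 left: {0,2,3,4,6,7,8,9,10}→27  {0,3,4,5,6,7,8,9,10}→45  {2,3,4,5,6,7,8,9,10}→42
  placing 0:s first → 42 extensions
  placing 1:q first → 114 extensions
total linear extensions = 156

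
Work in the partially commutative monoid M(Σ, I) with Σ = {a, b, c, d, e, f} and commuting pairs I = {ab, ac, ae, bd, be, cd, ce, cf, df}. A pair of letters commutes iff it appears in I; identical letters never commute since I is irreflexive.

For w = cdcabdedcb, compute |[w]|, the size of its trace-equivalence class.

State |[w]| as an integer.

252

0(c) covers ∅
1(d) covers ∅
2(c) covers 0:c
3(a) covers 1:d
4(b) covers 2:c
5(d) covers 3:a
6(e) covers 5:d
7(d) covers 6:e
8(c) covers 4:b
9(b) covers 8:c
floor of heap: 0:c, 1:d
completions by unplaced set U, small U first (add the entries for U minus each lowest piece of U):
  |U|=1: {7}:1  {9}:1
  |U|=2: {6,7}:1  {7,9}:2  {8,9}:1
  |U|=3: {4,8,9}:1  {5,6,7}:1  {6,7,9}:3  {7,8,9}:3
  |U|=4: {2,4,8,9}:1  {3,5,6,7}:1  {4,7,8,9}:4  {5,6,7,9}:4  {6,7,8,9}:6
  |U|=5: {0,2,4,8,9}:1  {1,3,5,6,7}:1  {2,4,7,8,9}:5  {3,5,6,7,9}:5  {4,6,7,8,9}:10  {5,6,7,8,9}:10
  |U|=6: {0,2,4,7,8,9}:6  {1,3,5,6,7,9}:6  {2,4,6,7,8,9}:15  {3,5,6,7,8,9}:15  {4,5,6,7,8,9}:20
  |U|=7: {0,2,4,6,7,8,9}:21  {1,3,5,6,7,8,9}:21  {2,4,5,6,7,8,9}:35  {3,4,5,6,7,8,9}:35
  |U|=8: {0,2,4,5,6,7,8,9}:56  {1,3,4,5,6,7,8,9}:56  {2,3,4,5,6,7,8,9}:70
  start at 0(c): 126
  start at 1(d): 126
sum over floor = 252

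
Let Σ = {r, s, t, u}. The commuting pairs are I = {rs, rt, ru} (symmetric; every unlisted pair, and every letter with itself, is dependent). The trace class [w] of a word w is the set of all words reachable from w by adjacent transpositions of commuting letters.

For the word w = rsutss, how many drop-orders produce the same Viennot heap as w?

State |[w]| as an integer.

drop 0:r onto floor
drop 1:s onto floor
drop 2:u onto {1:s}
drop 3:t onto {2:u}
drop 4:s onto {3:t}
drop 5:s onto {4:s}
ground layer = {0:r, 1:s}
drop-orders for the pieces not yet dropped (sum over which currently-grounded one goes next):
  1 to go: {0} 1  {5} 1
  2 to go: {0,5} 2  {4,5} 1
  3 to go: {0,4,5} 3  {3,4,5} 1
  4 to go: {0,3,4,5} 4  {2,3,4,5} 1
  if 0:r drops first: 1 orders
  if 1:s drops first: 5 orders
heap linearizations: 6

6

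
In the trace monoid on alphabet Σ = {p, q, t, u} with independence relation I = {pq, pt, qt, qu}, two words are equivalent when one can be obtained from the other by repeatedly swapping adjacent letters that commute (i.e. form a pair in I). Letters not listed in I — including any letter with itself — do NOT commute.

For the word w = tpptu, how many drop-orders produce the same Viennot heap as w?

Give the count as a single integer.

drop 0:t onto floor
drop 1:p onto floor
drop 2:p onto {1:p}
drop 3:t onto {0:t}
drop 4:u onto {2:p, 3:t}
ground layer = {0:t, 1:p}
drop-orders for the pieces not yet dropped (sum over which currently-grounded one goes next):
  1 to go: {4} 1
  2 to go: {2,4} 1  {3,4} 1
  3 to go: {0,3,4} 1  {1,2,4} 1  {2,3,4} 2
  if 0:t drops first: 3 orders
  if 1:p drops first: 3 orders
heap linearizations: 6

6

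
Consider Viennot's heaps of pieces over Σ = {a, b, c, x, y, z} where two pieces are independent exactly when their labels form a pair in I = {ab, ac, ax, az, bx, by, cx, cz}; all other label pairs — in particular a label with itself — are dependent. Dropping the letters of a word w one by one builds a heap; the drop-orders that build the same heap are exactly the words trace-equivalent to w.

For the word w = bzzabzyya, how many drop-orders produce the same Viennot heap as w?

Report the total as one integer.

6

piece 0:b — minimal
piece 1:z rests on {0:b}
piece 2:z rests on {1:z}
piece 3:a — minimal
piece 4:b rests on {2:z}
piece 5:z rests on {4:b}
piece 6:y rests on {3:a, 5:z}
piece 7:y rests on {6:y}
piece 8:a rests on {7:y}
minimal pieces: {0:b, 3:a}
ways to finish when only these pieces remain (= sum over removing one remaining piece with nothing left below it):
  1 left: {8}→1
  2 left: {7,8}→1
  3 left: {6,7,8}→1
  4 left: {3,6,7,8}→1  {5,6,7,8}→1
  5 left: {3,5,6,7,8}→2  {4,5,6,7,8}→1
  6 left: {2,4,5,6,7,8}→1  {3,4,5,6,7,8}→3
  7 left: {1,2,4,5,6,7,8}→1  {2,3,4,5,6,7,8}→4
  placing 0:b first → 5 extensions
  placing 3:a first → 1 extensions
total linear extensions = 6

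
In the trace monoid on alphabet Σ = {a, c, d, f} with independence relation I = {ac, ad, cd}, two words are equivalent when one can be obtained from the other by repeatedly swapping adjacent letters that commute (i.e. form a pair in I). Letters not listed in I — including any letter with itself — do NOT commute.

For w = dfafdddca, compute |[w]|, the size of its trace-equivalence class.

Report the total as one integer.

20

0(d) covers ∅
1(f) covers 0:d
2(a) covers 1:f
3(f) covers 2:a
4(d) covers 3:f
5(d) covers 4:d
6(d) covers 5:d
7(c) covers 3:f
8(a) covers 3:f
floor of heap: 0:d
completions by unplaced set U, small U first (add the entries for U minus each lowest piece of U):
  |U|=1: {6}:1  {7}:1  {8}:1
  |U|=2: {5,6}:1  {6,7}:2  {6,8}:2  {7,8}:2
  |U|=3: {4,5,6}:1  {5,6,7}:3  {5,6,8}:3  {6,7,8}:6
  |U|=4: {4,5,6,7}:4  {4,5,6,8}:4  {5,6,7,8}:12
  |U|=5: {4,5,6,7,8}:20
  |U|=6: {3,4,5,6,7,8}:20
  |U|=7: {2,3,4,5,6,7,8}:20
  start at 0(d): 20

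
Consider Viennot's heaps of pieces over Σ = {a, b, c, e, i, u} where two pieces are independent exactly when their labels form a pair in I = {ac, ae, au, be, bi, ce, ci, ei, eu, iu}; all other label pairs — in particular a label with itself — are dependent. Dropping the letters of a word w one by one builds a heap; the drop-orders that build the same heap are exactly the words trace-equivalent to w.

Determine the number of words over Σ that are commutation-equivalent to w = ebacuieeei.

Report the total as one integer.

2100

piece 0:e — minimal
piece 1:b — minimal
piece 2:a rests on {1:b}
piece 3:c rests on {1:b}
piece 4:u rests on {3:c}
piece 5:i rests on {2:a}
piece 6:e rests on {0:e}
piece 7:e rests on {6:e}
piece 8:e rests on {7:e}
piece 9:i rests on {5:i}
minimal pieces: {0:e, 1:b}
ways to finish when only these pieces remain (= sum over removing one remaining piece with nothing left below it):
  1 left: {4}→1  {8}→1  {9}→1
  2 left: {3,4}→1  {4,8}→2  {4,9}→2  {5,9}→1  {7,8}→1  {8,9}→2
  3 left: {2,5,9}→1  {3,4,8}→3  {3,4,9}→3  {4,5,9}→3  {4,7,8}→3  {4,8,9}→6  {5,8,9}→3  {6,7,8}→1  {7,8,9}→3
  4 left: {0,6,7,8}→1  {2,4,5,9}→4  {2,5,8,9}→4  {3,4,5,9}→6  {3,4,7,8}→6  {3,4,8,9}→12  {4,5,8,9}→12  {4,6,7,8}→4  {4,7,8,9}→12  {5,7,8,9}→6  {6,7,8,9}→4
  5 left: {0,4,6,7,8}→5  {0,6,7,8,9}→5  {2,3,4,5,9}→10  {2,4,5,8,9}→20  {2,5,7,8,9}→10  {3,4,5,8,9}→30  {3,4,6,7,8}→10  {3,4,7,8,9}→30  {4,5,7,8,9}→30  {4,6,7,8,9}→20  {5,6,7,8,9}→10
  6 left: {0,3,4,6,7,8}→15  {0,4,6,7,8,9}→30  {0,5,6,7,8,9}→15  {1,2,3,4,5,9}→10  {2,3,4,5,8,9}→60  {2,4,5,7,8,9}→60  {2,5,6,7,8,9}→20  {3,4,5,7,8,9}→90  {3,4,6,7,8,9}→60  {4,5,6,7,8,9}→60
  7 left: {0,2,5,6,7,8,9}→35  {0,3,4,6,7,8,9}→105  {0,4,5,6,7,8,9}→105  {1,2,3,4,5,8,9}→70  {2,3,4,5,7,8,9}→210  {2,4,5,6,7,8,9}→140  {3,4,5,6,7,8,9}→210
  8 left: {0,2,4,5,6,7,8,9}→280  {0,3,4,5,6,7,8,9}→420  {1,2,3,4,5,7,8,9}→280  {2,3,4,5,6,7,8,9}→560
  placing 0:e first → 840 extensions
  placing 1:b first → 1260 extensions
total linear extensions = 2100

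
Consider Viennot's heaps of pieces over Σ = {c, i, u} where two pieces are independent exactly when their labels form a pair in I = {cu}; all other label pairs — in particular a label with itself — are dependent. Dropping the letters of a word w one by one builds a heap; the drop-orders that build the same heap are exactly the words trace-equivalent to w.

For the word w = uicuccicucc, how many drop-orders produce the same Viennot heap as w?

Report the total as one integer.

16

piece 0:u — minimal
piece 1:i rests on {0:u}
piece 2:c rests on {1:i}
piece 3:u rests on {1:i}
piece 4:c rests on {2:c}
piece 5:c rests on {4:c}
piece 6:i rests on {3:u, 5:c}
piece 7:c rests on {6:i}
piece 8:u rests on {6:i}
piece 9:c rests on {7:c}
piece 10:c rests on {9:c}
minimal pieces: {0:u}
ways to finish when only these pieces remain (= sum over removing one remaining piece with nothing left below it):
  1 left: {8}→1  {10}→1
  2 left: {8,10}→2  {9,10}→1
  3 left: {7,9,10}→1  {8,9,10}→3
  4 left: {7,8,9,10}→4
  5 left: {6,7,8,9,10}→4
  6 left: {3,6,7,8,9,10}→4  {5,6,7,8,9,10}→4
  7 left: {3,5,6,7,8,9,10}→8  {4,5,6,7,8,9,10}→4
  8 left: {2,4,5,6,7,8,9,10}→4  {3,4,5,6,7,8,9,10}→12
  9 left: {2,3,4,5,6,7,8,9,10}→16
  placing 0:u first → 16 extensions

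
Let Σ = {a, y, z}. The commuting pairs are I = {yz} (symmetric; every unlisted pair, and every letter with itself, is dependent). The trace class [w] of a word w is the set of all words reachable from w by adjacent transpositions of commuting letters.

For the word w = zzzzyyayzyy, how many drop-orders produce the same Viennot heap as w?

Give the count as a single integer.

piece 0:z — minimal
piece 1:z rests on {0:z}
piece 2:z rests on {1:z}
piece 3:z rests on {2:z}
piece 4:y — minimal
piece 5:y rests on {4:y}
piece 6:a rests on {3:z, 5:y}
piece 7:y rests on {6:a}
piece 8:z rests on {6:a}
piece 9:y rests on {7:y}
piece 10:y rests on {9:y}
minimal pieces: {0:z, 4:y}
ways to finish when only these pieces remain (= sum over removing one remaining piece with nothing left below it):
  1 left: {8}→1  {10}→1
  2 left: {8,10}→2  {9,10}→1
  3 left: {7,9,10}→1  {8,9,10}→3
  4 left: {7,8,9,10}→4
  5 left: {6,7,8,9,10}→4
  6 left: {3,6,7,8,9,10}→4  {5,6,7,8,9,10}→4
  7 left: {2,3,6,7,8,9,10}→4  {3,5,6,7,8,9,10}→8  {4,5,6,7,8,9,10}→4
  8 left: {1,2,3,6,7,8,9,10}→4  {2,3,5,6,7,8,9,10}→12  {3,4,5,6,7,8,9,10}→12
  9 left: {0,1,2,3,6,7,8,9,10}→4  {1,2,3,5,6,7,8,9,10}→16  {2,3,4,5,6,7,8,9,10}→24
  placing 0:z first → 40 extensions
  placing 4:y first → 20 extensions
total linear extensions = 60

60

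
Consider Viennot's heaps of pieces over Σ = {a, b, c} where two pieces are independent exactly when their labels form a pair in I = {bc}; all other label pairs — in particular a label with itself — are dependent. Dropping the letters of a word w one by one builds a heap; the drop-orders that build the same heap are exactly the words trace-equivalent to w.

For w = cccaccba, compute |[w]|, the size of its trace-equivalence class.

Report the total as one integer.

3

0(c) covers ∅
1(c) covers 0:c
2(c) covers 1:c
3(a) covers 2:c
4(c) covers 3:a
5(c) covers 4:c
6(b) covers 3:a
7(a) covers 5:c, 6:b
floor of heap: 0:c
completions by unplaced set U, small U first (add the entries for U minus each lowest piece of U):
  |U|=1: {7}:1
  |U|=2: {5,7}:1  {6,7}:1
  |U|=3: {4,5,7}:1  {5,6,7}:2
  |U|=4: {4,5,6,7}:3
  |U|=5: {3,4,5,6,7}:3
  |U|=6: {2,3,4,5,6,7}:3
  start at 0(c): 3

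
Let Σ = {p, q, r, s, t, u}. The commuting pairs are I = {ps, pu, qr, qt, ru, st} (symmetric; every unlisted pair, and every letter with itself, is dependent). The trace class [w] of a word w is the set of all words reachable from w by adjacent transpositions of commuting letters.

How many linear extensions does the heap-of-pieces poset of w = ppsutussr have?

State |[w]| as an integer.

drop 0:p onto floor
drop 1:p onto {0:p}
drop 2:s onto floor
drop 3:u onto {2:s}
drop 4:t onto {1:p, 3:u}
drop 5:u onto {4:t}
drop 6:s onto {5:u}
drop 7:s onto {6:s}
drop 8:r onto {7:s}
ground layer = {0:p, 2:s}
drop-orders for the pieces not yet dropped (sum over which currently-grounded one goes next):
  1 to go: {8} 1
  2 to go: {7,8} 1
  3 to go: {6,7,8} 1
  4 to go: {5,6,7,8} 1
  5 to go: {4,5,6,7,8} 1
  6 to go: {1,4,5,6,7,8} 1  {3,4,5,6,7,8} 1
  7 to go: {0,1,4,5,6,7,8} 1  {1,3,4,5,6,7,8} 2  {2,3,4,5,6,7,8} 1
  if 0:p drops first: 3 orders
  if 2:s drops first: 3 orders
heap linearizations: 6

6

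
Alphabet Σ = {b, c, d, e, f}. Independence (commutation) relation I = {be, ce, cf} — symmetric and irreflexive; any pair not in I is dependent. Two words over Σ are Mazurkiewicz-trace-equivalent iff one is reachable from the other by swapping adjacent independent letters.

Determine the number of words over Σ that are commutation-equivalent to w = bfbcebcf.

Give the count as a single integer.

9

piece 0:b — minimal
piece 1:f rests on {0:b}
piece 2:b rests on {1:f}
piece 3:c rests on {2:b}
piece 4:e rests on {1:f}
piece 5:b rests on {3:c}
piece 6:c rests on {5:b}
piece 7:f rests on {4:e, 5:b}
minimal pieces: {0:b}
ways to finish when only these pieces remain (= sum over removing one remaining piece with nothing left below it):
  1 left: {6}→1  {7}→1
  2 left: {4,7}→1  {6,7}→2
  3 left: {4,6,7}→3  {5,6,7}→2
  4 left: {3,5,6,7}→2  {4,5,6,7}→5
  5 left: {2,3,5,6,7}→2  {3,4,5,6,7}→7
  6 left: {2,3,4,5,6,7}→9
  placing 0:b first → 9 extensions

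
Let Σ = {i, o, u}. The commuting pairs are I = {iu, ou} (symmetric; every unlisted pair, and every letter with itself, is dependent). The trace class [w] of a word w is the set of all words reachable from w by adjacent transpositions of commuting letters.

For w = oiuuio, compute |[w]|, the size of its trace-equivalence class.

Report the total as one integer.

15

piece 0:o — minimal
piece 1:i rests on {0:o}
piece 2:u — minimal
piece 3:u rests on {2:u}
piece 4:i rests on {1:i}
piece 5:o rests on {4:i}
minimal pieces: {0:o, 2:u}
ways to finish when only these pieces remain (= sum over removing one remaining piece with nothing left below it):
  1 left: {3}→1  {5}→1
  2 left: {2,3}→1  {3,5}→2  {4,5}→1
  3 left: {1,4,5}→1  {2,3,5}→3  {3,4,5}→3
  4 left: {0,1,4,5}→1  {1,3,4,5}→4  {2,3,4,5}→6
  placing 0:o first → 10 extensions
  placing 2:u first → 5 extensions
total linear extensions = 15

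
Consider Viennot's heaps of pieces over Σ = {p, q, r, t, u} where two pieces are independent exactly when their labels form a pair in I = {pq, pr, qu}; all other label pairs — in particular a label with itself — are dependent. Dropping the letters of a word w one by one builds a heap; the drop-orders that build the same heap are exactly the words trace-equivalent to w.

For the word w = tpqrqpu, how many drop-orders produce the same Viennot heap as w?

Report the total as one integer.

16

0(t) covers ∅
1(p) covers 0:t
2(q) covers 0:t
3(r) covers 2:q
4(q) covers 3:r
5(p) covers 1:p
6(u) covers 3:r, 5:p
floor of heap: 0:t
completions by unplaced set U, small U first (add the entries for U minus each lowest piece of U):
  |U|=1: {4}:1  {6}:1
  |U|=2: {4,6}:2  {5,6}:1
  |U|=3: {1,5,6}:1  {3,4,6}:2  {4,5,6}:3
  |U|=4: {1,4,5,6}:4  {2,3,4,6}:2  {3,4,5,6}:5
  |U|=5: {1,3,4,5,6}:9  {2,3,4,5,6}:7
  start at 0(t): 16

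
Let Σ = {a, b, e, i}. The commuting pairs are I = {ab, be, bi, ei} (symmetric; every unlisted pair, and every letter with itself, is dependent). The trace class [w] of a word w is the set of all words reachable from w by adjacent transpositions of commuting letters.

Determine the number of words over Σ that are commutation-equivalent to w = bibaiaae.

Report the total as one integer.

0(b) covers ∅
1(i) covers ∅
2(b) covers 0:b
3(a) covers 1:i
4(i) covers 3:a
5(a) covers 4:i
6(a) covers 5:a
7(e) covers 6:a
floor of heap: 0:b, 1:i
completions by unplaced set U, small U first (add the entries for U minus each lowest piece of U):
  |U|=1: {2}:1  {7}:1
  |U|=2: {0,2}:1  {2,7}:2  {6,7}:1
  |U|=3: {0,2,7}:3  {2,6,7}:3  {5,6,7}:1
  |U|=4: {0,2,6,7}:6  {2,5,6,7}:4  {4,5,6,7}:1
  |U|=5: {0,2,5,6,7}:10  {2,4,5,6,7}:5  {3,4,5,6,7}:1
  |U|=6: {0,2,4,5,6,7}:15  {1,3,4,5,6,7}:1  {2,3,4,5,6,7}:6
  start at 0(b): 7
  start at 1(i): 21
sum over floor = 28

28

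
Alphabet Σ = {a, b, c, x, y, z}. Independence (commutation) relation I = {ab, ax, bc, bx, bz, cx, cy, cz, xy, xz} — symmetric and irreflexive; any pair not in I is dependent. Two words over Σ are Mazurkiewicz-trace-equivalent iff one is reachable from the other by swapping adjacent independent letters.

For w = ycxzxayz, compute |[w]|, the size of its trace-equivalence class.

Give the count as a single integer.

0(y) covers ∅
1(c) covers ∅
2(x) covers ∅
3(z) covers 0:y
4(x) covers 2:x
5(a) covers 1:c, 3:z
6(y) covers 5:a
7(z) covers 6:y
floor of heap: 0:y, 1:c, 2:x
completions by unplaced set U, small U first (add the entries for U minus each lowest piece of U):
  |U|=1: {4}:1  {7}:1
  |U|=2: {2,4}:1  {4,7}:2  {6,7}:1
  |U|=3: {2,4,7}:3  {4,6,7}:3  {5,6,7}:1
  |U|=4: {1,5,6,7}:1  {2,4,6,7}:6  {3,5,6,7}:1  {4,5,6,7}:4
  |U|=5: {0,3,5,6,7}:1  {1,3,5,6,7}:2  {1,4,5,6,7}:5  {2,4,5,6,7}:10  {3,4,5,6,7}:5
  |U|=6: {0,1,3,5,6,7}:3  {0,3,4,5,6,7}:6  {1,2,4,5,6,7}:15  {1,3,4,5,6,7}:12  {2,3,4,5,6,7}:15
  start at 0(y): 42
  start at 1(c): 21
  start at 2(x): 21
sum over floor = 84

84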